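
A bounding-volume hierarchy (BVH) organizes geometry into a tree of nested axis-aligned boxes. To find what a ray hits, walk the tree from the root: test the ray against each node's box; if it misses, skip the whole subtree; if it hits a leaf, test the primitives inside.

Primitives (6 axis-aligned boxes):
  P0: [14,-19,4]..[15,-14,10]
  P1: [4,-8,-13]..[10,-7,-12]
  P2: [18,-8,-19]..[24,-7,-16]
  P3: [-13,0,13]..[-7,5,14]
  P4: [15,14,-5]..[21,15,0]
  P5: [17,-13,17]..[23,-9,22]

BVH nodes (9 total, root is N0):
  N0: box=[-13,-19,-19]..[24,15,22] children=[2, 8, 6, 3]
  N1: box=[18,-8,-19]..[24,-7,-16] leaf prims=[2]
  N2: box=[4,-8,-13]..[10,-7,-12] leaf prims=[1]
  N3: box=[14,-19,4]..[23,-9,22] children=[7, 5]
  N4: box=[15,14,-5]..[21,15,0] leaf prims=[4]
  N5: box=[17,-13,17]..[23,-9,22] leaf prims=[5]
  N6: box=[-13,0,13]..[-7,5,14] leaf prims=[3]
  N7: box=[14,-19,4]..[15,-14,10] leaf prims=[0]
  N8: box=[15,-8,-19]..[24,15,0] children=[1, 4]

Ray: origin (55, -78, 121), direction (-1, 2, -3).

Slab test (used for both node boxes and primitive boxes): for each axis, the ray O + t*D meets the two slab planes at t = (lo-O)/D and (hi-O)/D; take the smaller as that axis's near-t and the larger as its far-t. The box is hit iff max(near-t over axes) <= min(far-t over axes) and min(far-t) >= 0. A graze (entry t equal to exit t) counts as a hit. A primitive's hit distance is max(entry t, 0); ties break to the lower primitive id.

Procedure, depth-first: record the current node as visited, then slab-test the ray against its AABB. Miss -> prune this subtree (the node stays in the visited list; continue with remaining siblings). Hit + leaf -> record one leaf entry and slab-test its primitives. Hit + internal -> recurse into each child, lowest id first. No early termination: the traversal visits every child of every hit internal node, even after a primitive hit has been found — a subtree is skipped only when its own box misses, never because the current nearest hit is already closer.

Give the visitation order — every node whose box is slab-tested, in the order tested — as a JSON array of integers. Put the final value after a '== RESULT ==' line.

Trace the traversal:
N0 x:[31,68] y:[59/2,93/2] z:[33,140/3] -> hit [33,93/2], descend [2, 3, 6, 8]
  N2 x:[45,51] y:[35,71/2] z:[133/3,134/3] -> miss, prune
  N3 x:[32,41] y:[59/2,69/2] z:[33,39] -> hit [33,69/2], descend [5, 7]
    N5 x:[32,38] y:[65/2,69/2] z:[33,104/3] -> hit [33,69/2] leaf, test {P5@t=33}
    N7 x:[40,41] y:[59/2,32] z:[37,39] -> miss, prune
  N6 x:[62,68] y:[39,83/2] z:[107/3,36] -> miss, prune
  N8 x:[31,40] y:[35,93/2] z:[121/3,140/3] -> miss, prune

Summary -> nodes [0, 2, 3, 5, 7, 6, 8]; box-tests=7; leaf-entries=1; first=P5

== RESULT ==
[0, 2, 3, 5, 7, 6, 8]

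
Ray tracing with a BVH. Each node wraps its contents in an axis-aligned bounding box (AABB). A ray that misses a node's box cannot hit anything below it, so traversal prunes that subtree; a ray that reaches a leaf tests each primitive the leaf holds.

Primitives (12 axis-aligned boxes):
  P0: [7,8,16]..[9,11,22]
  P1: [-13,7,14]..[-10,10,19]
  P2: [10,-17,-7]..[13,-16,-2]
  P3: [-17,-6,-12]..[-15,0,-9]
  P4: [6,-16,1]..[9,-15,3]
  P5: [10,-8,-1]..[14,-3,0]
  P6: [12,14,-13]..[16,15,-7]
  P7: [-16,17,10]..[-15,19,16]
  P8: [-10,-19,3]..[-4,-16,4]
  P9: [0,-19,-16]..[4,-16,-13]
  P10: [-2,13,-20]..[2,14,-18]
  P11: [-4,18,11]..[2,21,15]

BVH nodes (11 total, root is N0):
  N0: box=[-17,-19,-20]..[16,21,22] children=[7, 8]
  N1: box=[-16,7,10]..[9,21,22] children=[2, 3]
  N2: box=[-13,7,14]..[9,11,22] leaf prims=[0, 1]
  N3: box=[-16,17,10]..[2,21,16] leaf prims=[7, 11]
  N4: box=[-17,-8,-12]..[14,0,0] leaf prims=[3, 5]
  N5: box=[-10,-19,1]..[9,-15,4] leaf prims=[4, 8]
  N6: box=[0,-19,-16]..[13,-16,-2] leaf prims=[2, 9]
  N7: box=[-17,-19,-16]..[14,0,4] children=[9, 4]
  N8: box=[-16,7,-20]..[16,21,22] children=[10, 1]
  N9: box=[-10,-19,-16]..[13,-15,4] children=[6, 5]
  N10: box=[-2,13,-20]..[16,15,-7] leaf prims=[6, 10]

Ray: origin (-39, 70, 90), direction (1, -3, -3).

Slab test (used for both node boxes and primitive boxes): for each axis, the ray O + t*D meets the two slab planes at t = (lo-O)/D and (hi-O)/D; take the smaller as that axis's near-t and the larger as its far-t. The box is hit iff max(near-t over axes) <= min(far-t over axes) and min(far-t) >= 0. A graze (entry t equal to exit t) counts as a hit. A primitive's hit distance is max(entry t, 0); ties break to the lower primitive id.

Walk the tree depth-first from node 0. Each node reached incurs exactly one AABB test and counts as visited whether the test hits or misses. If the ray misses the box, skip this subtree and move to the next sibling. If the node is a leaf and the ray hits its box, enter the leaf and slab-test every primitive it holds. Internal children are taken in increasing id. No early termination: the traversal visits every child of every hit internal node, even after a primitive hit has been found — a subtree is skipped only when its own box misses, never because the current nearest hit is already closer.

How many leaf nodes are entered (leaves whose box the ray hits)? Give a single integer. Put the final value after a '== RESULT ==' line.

Traverse from the root:
N0 x:[22,55] y:[49/3,89/3] z:[68/3,110/3] -> hit [68/3,89/3], descend [7, 8]
  N7 x:[22,53] y:[70/3,89/3] z:[86/3,106/3] -> hit [86/3,89/3], descend [4, 9]
    N4 x:[22,53] y:[70/3,26] z:[30,34] -> miss, prune
    N9 x:[29,52] y:[85/3,89/3] z:[86/3,106/3] -> hit [29,89/3], descend [5, 6]
      N5 x:[29,48] y:[85/3,89/3] z:[86/3,89/3] -> hit [29,89/3] leaf, test {P4(miss), P8@t=29}
      N6 x:[39,52] y:[86/3,89/3] z:[92/3,106/3] -> miss, prune
  N8 x:[23,55] y:[49/3,21] z:[68/3,110/3] -> miss, prune

order=[0, 7, 4, 9, 5, 6, 8]  |boxes|=7  |leaves|=1  hit=P8

== RESULT ==
1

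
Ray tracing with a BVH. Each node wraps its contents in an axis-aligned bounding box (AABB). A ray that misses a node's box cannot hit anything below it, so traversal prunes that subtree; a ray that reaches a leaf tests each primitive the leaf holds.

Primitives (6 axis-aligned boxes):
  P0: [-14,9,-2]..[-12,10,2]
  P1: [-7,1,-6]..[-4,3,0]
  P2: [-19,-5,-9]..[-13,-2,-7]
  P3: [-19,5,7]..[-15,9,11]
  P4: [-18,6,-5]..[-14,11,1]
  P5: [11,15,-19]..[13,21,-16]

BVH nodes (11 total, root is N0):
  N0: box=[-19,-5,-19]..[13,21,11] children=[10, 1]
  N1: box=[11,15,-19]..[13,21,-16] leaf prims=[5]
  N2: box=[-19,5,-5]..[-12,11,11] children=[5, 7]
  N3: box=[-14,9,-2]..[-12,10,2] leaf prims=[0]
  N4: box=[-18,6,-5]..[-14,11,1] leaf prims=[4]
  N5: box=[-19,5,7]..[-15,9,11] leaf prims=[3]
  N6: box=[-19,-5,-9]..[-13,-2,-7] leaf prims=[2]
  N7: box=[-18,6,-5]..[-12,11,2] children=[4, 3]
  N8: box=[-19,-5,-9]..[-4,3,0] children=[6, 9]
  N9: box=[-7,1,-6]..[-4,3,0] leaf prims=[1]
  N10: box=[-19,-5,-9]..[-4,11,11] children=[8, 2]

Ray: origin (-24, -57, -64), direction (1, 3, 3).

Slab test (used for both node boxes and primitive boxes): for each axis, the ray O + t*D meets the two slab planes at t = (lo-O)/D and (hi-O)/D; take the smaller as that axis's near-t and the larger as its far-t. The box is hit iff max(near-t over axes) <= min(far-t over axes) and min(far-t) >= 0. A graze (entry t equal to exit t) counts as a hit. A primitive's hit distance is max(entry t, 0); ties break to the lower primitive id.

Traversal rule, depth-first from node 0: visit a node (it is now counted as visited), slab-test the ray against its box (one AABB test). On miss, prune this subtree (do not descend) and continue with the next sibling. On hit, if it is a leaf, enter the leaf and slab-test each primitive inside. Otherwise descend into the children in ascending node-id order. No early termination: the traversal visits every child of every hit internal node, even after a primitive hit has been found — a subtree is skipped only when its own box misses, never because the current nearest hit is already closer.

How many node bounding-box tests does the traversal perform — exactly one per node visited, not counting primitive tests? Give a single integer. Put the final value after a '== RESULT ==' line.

Walk:
N0 x:[5,37] y:[52/3,26] z:[15,25] -> hit [52/3,25], descend [1, 10]
  N1 x:[35,37] y:[24,26] z:[15,16] -> miss, prune
  N10 x:[5,20] y:[52/3,68/3] z:[55/3,25] -> hit [55/3,20], descend [2, 8]
    N2 x:[5,12] y:[62/3,68/3] z:[59/3,25] -> miss, prune
    N8 x:[5,20] y:[52/3,20] z:[55/3,64/3] -> hit [55/3,20], descend [6, 9]
      N6 x:[5,11] y:[52/3,55/3] z:[55/3,19] -> miss, prune
      N9 x:[17,20] y:[58/3,20] z:[58/3,64/3] -> hit [58/3,20] leaf, test {P1@t=58/3}

order=[0, 1, 10, 2, 8, 6, 9]  |boxes|=7  |leaves|=1  hit=P1

== RESULT ==
7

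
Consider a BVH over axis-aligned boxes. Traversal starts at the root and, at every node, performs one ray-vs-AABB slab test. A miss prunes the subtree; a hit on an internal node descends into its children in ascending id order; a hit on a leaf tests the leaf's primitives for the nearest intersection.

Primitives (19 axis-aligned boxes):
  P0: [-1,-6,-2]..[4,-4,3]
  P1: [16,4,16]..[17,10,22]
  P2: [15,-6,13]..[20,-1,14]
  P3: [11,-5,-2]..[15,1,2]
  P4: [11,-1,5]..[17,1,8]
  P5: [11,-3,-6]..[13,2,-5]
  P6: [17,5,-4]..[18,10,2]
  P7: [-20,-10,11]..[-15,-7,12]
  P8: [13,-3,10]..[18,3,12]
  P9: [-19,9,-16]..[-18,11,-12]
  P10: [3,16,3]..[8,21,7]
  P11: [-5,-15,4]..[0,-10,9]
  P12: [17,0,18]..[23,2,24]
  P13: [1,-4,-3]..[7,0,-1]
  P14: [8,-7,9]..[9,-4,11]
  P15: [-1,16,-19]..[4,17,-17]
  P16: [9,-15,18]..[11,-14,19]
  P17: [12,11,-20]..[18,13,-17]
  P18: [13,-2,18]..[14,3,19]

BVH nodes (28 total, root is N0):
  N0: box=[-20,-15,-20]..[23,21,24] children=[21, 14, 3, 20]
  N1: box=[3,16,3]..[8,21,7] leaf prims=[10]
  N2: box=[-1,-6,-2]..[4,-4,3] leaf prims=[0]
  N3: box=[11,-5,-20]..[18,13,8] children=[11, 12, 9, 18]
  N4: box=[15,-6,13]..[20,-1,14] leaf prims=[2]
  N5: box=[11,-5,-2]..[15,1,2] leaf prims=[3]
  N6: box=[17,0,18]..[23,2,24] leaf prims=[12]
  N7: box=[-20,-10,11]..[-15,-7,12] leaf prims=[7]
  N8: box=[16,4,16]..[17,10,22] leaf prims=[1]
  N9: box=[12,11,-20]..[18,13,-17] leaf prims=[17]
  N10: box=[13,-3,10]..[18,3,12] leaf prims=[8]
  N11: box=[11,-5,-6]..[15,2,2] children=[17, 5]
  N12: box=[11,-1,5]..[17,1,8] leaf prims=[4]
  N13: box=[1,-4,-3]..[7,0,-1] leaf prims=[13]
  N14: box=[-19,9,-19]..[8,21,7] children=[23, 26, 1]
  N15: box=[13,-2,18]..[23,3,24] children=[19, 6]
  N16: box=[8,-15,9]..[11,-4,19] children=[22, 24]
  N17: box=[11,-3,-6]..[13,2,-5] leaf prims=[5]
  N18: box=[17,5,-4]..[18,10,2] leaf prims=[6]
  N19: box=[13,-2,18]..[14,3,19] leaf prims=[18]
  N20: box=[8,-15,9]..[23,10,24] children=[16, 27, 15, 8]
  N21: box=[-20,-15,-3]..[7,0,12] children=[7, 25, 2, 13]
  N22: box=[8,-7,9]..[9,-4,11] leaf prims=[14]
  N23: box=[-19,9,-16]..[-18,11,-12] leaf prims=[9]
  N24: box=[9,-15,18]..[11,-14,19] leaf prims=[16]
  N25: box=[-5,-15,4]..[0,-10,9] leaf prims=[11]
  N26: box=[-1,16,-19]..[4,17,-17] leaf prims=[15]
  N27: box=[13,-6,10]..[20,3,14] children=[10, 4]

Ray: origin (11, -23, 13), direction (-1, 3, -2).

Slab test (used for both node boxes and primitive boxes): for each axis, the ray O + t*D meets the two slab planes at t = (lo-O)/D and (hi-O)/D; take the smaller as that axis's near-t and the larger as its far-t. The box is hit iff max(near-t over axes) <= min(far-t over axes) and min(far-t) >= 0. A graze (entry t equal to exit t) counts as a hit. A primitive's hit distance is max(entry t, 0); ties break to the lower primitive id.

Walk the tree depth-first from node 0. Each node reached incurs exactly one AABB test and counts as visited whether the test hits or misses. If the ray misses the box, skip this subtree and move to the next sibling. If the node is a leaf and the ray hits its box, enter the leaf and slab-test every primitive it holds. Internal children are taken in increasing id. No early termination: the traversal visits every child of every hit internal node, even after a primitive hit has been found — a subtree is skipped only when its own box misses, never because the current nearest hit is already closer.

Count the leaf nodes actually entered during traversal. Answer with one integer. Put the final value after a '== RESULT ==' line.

Trace the traversal:
N0 x:[-12,31] y:[8/3,44/3] z:[-11/2,33/2] -> hit [8/3,44/3], descend [3, 14, 20, 21]
  N3 x:[-7,0] y:[6,12] z:[5/2,33/2] -> miss, prune
  N14 x:[3,30] y:[32/3,44/3] z:[3,16] -> hit [32/3,44/3], descend [1, 23, 26]
    N1 x:[3,8] y:[13,44/3] z:[3,5] -> miss, prune
    N23 x:[29,30] y:[32/3,34/3] z:[25/2,29/2] -> miss, prune
    N26 x:[7,12] y:[13,40/3] z:[15,16] -> miss, prune
  N20 x:[-12,3] y:[8/3,11] z:[-11/2,2] -> miss, prune
  N21 x:[4,31] y:[8/3,23/3] z:[1/2,8] -> hit [4,23/3], descend [2, 7, 13, 25]
    N2 x:[7,12] y:[17/3,19/3] z:[5,15/2] -> miss, prune
    N7 x:[26,31] y:[13/3,16/3] z:[1/2,1] -> miss, prune
    N13 x:[4,10] y:[19/3,23/3] z:[7,8] -> hit [7,23/3] leaf, test {P13@t=7}
    N25 x:[11,16] y:[8/3,13/3] z:[2,9/2] -> miss, prune

Summary -> nodes [0, 3, 14, 1, 23, 26, 20, 21, 2, 7, 13, 25]; box-tests=12; leaf-entries=1; first=P13

== RESULT ==
1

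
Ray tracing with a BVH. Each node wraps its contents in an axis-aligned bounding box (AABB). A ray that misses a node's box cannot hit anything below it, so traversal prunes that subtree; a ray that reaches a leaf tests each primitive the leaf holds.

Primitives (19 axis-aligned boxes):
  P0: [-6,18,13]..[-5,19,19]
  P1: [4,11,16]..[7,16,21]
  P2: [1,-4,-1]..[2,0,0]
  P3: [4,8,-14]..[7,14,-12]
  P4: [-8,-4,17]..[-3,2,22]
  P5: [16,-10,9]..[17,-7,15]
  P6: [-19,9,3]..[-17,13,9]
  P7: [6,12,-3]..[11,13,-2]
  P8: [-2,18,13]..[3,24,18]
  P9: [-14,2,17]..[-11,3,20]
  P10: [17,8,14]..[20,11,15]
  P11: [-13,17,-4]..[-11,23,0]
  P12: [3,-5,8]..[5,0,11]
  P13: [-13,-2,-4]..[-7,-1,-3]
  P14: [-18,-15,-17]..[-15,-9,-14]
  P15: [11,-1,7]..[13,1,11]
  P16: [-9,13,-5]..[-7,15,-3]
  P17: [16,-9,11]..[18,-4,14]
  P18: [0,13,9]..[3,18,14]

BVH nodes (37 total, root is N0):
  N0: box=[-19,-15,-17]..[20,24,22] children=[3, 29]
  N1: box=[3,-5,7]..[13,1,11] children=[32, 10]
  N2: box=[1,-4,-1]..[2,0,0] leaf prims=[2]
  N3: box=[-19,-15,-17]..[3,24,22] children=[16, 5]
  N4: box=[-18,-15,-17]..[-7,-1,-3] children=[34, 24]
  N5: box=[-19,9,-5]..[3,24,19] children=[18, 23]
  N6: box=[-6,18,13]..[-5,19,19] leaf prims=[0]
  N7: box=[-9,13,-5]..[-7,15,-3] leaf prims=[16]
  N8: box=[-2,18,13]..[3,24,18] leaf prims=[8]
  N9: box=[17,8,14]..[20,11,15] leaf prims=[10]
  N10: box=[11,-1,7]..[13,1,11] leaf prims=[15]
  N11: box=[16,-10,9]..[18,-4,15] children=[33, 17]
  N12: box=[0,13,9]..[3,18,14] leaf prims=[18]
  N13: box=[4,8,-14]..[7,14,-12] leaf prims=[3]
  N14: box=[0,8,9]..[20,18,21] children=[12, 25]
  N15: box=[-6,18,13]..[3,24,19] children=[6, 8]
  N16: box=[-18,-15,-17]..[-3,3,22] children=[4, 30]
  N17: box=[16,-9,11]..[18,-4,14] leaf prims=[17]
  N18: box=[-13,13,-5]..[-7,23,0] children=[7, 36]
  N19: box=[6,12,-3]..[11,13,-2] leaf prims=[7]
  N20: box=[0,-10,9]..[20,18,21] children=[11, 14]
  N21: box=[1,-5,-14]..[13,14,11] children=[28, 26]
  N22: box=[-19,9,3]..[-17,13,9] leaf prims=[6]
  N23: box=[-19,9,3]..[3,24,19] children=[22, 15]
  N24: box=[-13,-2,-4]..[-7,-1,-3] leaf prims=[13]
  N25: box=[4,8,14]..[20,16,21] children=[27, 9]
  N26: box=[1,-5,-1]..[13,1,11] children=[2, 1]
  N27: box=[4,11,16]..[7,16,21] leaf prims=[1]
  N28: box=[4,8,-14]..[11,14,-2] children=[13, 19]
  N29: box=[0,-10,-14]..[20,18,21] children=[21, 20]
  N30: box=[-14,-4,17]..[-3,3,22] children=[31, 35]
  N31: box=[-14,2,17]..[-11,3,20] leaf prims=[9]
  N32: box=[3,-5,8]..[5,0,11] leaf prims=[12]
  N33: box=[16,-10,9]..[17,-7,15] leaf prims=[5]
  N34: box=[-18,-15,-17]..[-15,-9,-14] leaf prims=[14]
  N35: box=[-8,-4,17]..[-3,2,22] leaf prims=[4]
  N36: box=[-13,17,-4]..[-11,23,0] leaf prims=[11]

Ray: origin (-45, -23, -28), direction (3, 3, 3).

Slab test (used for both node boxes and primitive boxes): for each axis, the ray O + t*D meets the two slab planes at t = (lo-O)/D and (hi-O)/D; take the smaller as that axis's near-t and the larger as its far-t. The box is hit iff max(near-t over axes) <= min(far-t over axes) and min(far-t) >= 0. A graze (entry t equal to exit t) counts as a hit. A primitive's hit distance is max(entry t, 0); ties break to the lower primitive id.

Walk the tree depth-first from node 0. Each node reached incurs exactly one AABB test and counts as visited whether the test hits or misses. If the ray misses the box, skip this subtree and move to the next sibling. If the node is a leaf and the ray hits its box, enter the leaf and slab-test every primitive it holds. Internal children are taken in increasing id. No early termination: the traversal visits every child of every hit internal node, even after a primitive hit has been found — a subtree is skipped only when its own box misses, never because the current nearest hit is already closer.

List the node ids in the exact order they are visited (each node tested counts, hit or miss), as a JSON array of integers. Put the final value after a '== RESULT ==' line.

Trace the traversal:
N0 x:[26/3,65/3] y:[8/3,47/3] z:[11/3,50/3] -> hit [26/3,47/3], descend [3, 29]
  N3 x:[26/3,16] y:[8/3,47/3] z:[11/3,50/3] -> hit [26/3,47/3], descend [5, 16]
    N5 x:[26/3,16] y:[32/3,47/3] z:[23/3,47/3] -> hit [32/3,47/3], descend [18, 23]
      N18 x:[32/3,38/3] y:[12,46/3] z:[23/3,28/3] -> miss, prune
      N23 x:[26/3,16] y:[32/3,47/3] z:[31/3,47/3] -> hit [32/3,47/3], descend [15, 22]
        N15 x:[13,16] y:[41/3,47/3] z:[41/3,47/3] -> hit [41/3,47/3], descend [6, 8]
          N6 x:[13,40/3] y:[41/3,14] z:[41/3,47/3] -> miss, prune
          N8 x:[43/3,16] y:[41/3,47/3] z:[41/3,46/3] -> hit [43/3,46/3] leaf, test {P8@t=43/3}
        N22 x:[26/3,28/3] y:[32/3,12] z:[31/3,37/3] -> miss, prune
    N16 x:[9,14] y:[8/3,26/3] z:[11/3,50/3] -> miss, prune
  N29 x:[15,65/3] y:[13/3,41/3] z:[14/3,49/3] -> miss, prune

Summary -> nodes [0, 3, 5, 18, 23, 15, 6, 8, 22, 16, 29]; box-tests=11; leaf-entries=1; first=P8

== RESULT ==
[0, 3, 5, 18, 23, 15, 6, 8, 22, 16, 29]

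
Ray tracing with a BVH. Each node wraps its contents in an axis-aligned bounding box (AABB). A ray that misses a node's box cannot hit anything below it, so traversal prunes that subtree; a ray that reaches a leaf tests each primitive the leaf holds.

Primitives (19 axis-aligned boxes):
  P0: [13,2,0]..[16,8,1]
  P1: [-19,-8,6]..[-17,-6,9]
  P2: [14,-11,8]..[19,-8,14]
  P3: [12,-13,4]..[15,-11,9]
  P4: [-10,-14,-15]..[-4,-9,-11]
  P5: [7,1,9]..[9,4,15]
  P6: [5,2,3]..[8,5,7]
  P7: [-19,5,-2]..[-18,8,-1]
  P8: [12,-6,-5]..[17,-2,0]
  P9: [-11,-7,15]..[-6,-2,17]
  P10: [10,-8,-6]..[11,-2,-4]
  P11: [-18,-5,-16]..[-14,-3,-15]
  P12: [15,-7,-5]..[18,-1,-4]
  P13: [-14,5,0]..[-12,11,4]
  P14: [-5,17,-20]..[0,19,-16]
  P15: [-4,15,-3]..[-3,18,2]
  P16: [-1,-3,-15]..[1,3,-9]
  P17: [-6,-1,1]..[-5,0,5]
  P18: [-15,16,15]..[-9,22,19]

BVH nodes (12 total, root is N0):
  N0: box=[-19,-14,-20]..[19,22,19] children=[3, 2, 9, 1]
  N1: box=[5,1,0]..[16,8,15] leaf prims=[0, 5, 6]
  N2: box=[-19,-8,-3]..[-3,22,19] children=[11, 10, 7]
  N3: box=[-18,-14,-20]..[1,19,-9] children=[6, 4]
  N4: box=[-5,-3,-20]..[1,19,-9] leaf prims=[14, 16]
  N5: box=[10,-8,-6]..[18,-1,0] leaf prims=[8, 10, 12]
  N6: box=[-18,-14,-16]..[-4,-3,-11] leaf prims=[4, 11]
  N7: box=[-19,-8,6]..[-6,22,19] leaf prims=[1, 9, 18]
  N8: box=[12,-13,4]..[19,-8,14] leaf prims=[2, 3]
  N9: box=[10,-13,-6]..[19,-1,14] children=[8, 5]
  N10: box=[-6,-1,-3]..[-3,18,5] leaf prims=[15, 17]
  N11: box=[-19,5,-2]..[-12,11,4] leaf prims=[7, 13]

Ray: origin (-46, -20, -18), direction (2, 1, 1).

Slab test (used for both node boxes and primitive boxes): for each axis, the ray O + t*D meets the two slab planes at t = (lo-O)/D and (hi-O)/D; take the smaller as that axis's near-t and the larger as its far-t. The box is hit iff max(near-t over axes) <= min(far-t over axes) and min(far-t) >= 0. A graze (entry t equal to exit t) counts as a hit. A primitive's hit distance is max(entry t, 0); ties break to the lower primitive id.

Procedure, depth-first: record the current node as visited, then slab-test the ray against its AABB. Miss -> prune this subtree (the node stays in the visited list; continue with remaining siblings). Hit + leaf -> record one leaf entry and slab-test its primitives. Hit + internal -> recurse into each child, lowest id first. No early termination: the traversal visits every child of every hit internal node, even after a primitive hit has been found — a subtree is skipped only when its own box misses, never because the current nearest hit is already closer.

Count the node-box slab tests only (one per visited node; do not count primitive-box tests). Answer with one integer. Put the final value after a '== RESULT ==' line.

Trace the traversal:
N0 x:[27/2,65/2] y:[6,42] z:[-2,37] -> hit [27/2,65/2], descend [1, 2, 3, 9]
  N1 x:[51/2,31] y:[21,28] z:[18,33] -> hit [51/2,28] leaf, test {P0(miss), P5(miss), P6(miss)}
  N2 x:[27/2,43/2] y:[12,42] z:[15,37] -> hit [15,43/2], descend [7, 10, 11]
    N7 x:[27/2,20] y:[12,42] z:[24,37] -> miss, prune
    N10 x:[20,43/2] y:[19,38] z:[15,23] -> hit [20,43/2] leaf, test {P15(miss), P17@t=20}
    N11 x:[27/2,17] y:[25,31] z:[16,22] -> miss, prune
  N3 x:[14,47/2] y:[6,39] z:[-2,9] -> miss, prune
  N9 x:[28,65/2] y:[7,19] z:[12,32] -> miss, prune

Visited [0, 1, 2, 7, 10, 11, 3, 9]. Tests: 8 box, 2 leaf. Nearest: P17.

== RESULT ==
8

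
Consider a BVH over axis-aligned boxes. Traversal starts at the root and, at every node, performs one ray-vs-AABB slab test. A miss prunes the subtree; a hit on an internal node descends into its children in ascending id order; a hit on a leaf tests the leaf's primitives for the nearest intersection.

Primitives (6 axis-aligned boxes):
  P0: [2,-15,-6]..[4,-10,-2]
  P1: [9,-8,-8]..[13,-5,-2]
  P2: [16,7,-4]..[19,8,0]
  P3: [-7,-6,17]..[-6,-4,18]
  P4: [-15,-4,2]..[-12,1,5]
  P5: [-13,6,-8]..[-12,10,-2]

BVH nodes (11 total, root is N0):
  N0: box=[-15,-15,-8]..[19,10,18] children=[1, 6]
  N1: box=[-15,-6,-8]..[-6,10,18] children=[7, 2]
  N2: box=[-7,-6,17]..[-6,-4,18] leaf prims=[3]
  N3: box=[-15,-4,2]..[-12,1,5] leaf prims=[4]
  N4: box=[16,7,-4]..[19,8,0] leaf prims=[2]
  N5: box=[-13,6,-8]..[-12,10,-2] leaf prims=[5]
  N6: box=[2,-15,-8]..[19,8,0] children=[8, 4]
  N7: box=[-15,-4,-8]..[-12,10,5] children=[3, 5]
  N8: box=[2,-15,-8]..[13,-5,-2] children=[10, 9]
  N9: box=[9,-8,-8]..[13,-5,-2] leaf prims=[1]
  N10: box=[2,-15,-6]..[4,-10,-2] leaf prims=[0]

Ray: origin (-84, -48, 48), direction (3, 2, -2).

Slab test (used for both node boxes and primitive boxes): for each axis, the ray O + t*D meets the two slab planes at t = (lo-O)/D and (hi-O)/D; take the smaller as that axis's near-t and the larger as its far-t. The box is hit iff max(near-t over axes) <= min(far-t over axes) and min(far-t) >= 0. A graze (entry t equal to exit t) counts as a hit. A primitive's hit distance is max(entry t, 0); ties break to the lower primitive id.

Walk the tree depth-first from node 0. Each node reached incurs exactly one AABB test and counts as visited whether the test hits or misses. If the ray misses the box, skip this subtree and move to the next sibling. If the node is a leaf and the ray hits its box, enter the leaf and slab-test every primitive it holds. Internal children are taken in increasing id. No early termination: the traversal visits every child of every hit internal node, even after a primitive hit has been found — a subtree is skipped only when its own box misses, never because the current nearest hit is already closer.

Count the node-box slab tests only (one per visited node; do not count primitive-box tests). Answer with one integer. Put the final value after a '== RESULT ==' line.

Walk:
N0 x:[23,103/3] y:[33/2,29] z:[15,28] -> hit [23,28], descend [1, 6]
  N1 x:[23,26] y:[21,29] z:[15,28] -> hit [23,26], descend [2, 7]
    N2 x:[77/3,26] y:[21,22] z:[15,31/2] -> miss, prune
    N7 x:[23,24] y:[22,29] z:[43/2,28] -> hit [23,24], descend [3, 5]
      N3 x:[23,24] y:[22,49/2] z:[43/2,23] -> hit [23,23] leaf, test {P4@t=23}
      N5 x:[71/3,24] y:[27,29] z:[25,28] -> miss, prune
  N6 x:[86/3,103/3] y:[33/2,28] z:[24,28] -> miss, prune

order=[0, 1, 2, 7, 3, 5, 6]  |boxes|=7  |leaves|=1  hit=P4

== RESULT ==
7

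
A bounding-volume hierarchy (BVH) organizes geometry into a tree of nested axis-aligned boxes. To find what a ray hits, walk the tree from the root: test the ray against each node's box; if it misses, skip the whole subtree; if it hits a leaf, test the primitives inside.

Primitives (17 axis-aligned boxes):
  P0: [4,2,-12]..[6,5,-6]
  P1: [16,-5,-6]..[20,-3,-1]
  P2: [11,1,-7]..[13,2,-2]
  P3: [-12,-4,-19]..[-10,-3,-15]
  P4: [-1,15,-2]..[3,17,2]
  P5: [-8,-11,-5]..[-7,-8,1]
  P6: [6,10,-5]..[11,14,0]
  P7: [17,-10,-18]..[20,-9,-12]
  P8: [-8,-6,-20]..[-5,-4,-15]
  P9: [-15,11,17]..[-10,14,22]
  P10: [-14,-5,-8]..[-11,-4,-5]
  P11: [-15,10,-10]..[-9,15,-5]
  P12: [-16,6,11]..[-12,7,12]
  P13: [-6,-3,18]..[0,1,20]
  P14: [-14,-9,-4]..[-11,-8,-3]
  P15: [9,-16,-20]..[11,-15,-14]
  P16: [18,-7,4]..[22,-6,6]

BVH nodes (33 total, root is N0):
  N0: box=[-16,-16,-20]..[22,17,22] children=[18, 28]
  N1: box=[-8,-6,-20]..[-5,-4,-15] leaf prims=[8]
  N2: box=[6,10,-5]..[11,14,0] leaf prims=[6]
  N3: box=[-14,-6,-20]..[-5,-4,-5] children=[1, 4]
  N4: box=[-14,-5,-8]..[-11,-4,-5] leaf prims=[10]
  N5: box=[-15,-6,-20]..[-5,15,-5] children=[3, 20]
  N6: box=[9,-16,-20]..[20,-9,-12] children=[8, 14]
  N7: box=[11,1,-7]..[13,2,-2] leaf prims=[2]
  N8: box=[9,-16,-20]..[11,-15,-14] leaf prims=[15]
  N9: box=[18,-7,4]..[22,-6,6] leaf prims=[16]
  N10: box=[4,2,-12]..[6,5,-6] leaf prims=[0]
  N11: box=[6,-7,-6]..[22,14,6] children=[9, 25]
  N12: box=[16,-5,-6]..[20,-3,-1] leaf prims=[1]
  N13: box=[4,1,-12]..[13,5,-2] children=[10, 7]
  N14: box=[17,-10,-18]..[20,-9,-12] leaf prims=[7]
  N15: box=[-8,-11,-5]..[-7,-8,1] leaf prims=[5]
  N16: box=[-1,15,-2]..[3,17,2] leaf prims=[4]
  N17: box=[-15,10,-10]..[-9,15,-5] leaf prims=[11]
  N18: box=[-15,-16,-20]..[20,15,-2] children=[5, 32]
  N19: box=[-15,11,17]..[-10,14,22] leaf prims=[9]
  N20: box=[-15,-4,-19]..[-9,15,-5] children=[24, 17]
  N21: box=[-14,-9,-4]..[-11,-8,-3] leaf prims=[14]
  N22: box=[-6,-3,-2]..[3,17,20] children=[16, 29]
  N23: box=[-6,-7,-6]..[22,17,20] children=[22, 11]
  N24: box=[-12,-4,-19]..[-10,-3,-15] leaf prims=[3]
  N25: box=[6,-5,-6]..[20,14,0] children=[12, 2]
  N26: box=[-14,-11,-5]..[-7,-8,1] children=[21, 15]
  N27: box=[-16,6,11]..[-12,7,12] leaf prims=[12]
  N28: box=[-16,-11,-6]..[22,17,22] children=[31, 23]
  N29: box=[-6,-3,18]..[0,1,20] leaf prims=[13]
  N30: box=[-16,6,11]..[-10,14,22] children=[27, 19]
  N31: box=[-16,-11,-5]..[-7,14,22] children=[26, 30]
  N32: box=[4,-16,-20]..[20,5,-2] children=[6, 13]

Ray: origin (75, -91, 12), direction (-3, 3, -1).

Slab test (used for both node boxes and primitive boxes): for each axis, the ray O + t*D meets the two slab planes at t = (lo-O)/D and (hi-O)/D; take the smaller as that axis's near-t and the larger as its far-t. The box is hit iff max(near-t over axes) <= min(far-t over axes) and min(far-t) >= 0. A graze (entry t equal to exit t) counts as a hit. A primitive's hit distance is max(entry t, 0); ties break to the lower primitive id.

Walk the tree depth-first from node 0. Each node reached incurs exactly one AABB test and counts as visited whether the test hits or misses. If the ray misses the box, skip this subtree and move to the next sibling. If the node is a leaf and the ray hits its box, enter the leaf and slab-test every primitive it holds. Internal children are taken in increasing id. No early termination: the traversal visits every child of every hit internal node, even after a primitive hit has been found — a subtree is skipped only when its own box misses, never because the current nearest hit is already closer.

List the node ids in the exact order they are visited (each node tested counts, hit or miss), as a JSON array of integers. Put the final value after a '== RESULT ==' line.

Walk:
N0 x:[53/3,91/3] y:[25,36] z:[-10,32] -> hit [25,91/3], descend [18, 28]
  N18 x:[55/3,30] y:[25,106/3] z:[14,32] -> hit [25,30], descend [5, 32]
    N5 x:[80/3,30] y:[85/3,106/3] z:[17,32] -> hit [85/3,30], descend [3, 20]
      N3 x:[80/3,89/3] y:[85/3,29] z:[17,32] -> hit [85/3,29], descend [1, 4]
        N1 x:[80/3,83/3] y:[85/3,29] z:[27,32] -> miss, prune
        N4 x:[86/3,89/3] y:[86/3,29] z:[17,20] -> miss, prune
      N20 x:[28,30] y:[29,106/3] z:[17,31] -> hit [29,30], descend [17, 24]
        N17 x:[28,30] y:[101/3,106/3] z:[17,22] -> miss, prune
        N24 x:[85/3,29] y:[29,88/3] z:[27,31] -> hit [29,29] leaf, test {P3@t=29}
    N32 x:[55/3,71/3] y:[25,32] z:[14,32] -> miss, prune
  N28 x:[53/3,91/3] y:[80/3,36] z:[-10,18] -> miss, prune

11 AABB tests over nodes [0, 18, 5, 3, 1, 4, 20, 17, 24, 32, 28]; 1 leaf entered; closest P3.

== RESULT ==
[0, 18, 5, 3, 1, 4, 20, 17, 24, 32, 28]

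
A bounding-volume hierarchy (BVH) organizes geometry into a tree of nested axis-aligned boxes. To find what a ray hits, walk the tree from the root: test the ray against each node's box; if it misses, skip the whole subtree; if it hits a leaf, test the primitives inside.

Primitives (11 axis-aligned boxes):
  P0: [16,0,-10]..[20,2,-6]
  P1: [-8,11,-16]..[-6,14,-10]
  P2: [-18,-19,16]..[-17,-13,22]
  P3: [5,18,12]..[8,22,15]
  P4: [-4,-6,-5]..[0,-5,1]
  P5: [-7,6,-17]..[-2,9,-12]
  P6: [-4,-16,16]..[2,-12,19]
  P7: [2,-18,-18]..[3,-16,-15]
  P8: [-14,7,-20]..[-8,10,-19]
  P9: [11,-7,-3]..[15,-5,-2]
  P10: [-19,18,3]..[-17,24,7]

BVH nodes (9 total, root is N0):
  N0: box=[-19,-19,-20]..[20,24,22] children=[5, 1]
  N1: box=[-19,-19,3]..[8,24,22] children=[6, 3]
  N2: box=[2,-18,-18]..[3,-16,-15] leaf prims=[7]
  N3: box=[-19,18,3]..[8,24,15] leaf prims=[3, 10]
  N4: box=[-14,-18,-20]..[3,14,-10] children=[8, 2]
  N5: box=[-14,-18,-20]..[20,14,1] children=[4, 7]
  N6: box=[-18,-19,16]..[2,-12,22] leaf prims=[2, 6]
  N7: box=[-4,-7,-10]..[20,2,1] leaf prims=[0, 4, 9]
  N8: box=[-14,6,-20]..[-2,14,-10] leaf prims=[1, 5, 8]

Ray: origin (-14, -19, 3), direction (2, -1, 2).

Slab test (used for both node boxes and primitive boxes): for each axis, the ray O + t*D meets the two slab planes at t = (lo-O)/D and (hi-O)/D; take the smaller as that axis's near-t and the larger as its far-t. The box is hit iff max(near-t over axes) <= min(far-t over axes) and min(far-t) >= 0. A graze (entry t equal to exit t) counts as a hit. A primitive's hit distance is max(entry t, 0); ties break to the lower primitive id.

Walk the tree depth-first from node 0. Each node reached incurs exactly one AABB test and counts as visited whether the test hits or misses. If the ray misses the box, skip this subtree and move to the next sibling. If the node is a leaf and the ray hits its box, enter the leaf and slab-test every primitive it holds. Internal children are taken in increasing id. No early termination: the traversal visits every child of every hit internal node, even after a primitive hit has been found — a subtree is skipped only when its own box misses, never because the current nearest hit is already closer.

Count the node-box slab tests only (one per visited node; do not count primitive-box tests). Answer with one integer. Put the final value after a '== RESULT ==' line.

Traverse from the root:
N0 x:[-5/2,17] y:[-43,0] z:[-23/2,19/2] -> hit [-5/2,0], descend [1, 5]
  N1 x:[-5/2,11] y:[-43,0] z:[0,19/2] -> hit [0,0], descend [3, 6]
    N3 x:[-5/2,11] y:[-43,-37] z:[0,6] -> miss, prune
    N6 x:[-2,8] y:[-7,0] z:[13/2,19/2] -> miss, prune
  N5 x:[0,17] y:[-33,-1] z:[-23/2,-1] -> miss, prune

Summary -> nodes [0, 1, 3, 6, 5]; box-tests=5; leaf-entries=0; first=miss

== RESULT ==
5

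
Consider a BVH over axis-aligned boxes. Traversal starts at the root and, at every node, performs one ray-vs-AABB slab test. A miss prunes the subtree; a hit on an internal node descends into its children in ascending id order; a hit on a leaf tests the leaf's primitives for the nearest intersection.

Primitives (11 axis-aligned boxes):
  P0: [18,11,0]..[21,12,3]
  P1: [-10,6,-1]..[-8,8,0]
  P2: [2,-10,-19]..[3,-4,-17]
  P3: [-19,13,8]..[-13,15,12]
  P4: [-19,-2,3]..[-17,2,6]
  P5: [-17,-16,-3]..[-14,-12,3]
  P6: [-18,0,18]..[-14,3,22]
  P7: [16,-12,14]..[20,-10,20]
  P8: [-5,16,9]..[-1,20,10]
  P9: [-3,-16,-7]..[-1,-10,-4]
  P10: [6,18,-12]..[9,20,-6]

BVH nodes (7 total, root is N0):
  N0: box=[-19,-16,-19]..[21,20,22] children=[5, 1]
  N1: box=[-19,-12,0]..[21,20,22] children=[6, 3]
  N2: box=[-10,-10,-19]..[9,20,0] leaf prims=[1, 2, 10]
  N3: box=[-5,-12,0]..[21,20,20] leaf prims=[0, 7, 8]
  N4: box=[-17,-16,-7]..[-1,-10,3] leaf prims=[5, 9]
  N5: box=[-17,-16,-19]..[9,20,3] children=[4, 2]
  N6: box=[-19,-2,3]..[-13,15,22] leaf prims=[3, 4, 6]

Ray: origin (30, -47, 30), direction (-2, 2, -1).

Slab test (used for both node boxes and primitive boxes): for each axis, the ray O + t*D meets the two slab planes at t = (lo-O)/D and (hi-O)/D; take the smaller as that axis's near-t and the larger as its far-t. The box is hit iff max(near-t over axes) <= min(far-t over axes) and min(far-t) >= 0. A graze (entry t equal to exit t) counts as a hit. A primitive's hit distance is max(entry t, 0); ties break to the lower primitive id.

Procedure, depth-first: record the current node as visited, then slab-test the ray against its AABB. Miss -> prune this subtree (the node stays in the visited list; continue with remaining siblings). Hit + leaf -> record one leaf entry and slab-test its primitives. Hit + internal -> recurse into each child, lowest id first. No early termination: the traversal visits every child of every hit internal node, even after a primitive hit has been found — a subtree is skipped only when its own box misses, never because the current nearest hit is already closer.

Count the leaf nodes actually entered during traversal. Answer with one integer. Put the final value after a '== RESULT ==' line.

Walk:
N0 x:[9/2,49/2] y:[31/2,67/2] z:[8,49] -> hit [31/2,49/2], descend [1, 5]
  N1 x:[9/2,49/2] y:[35/2,67/2] z:[8,30] -> hit [35/2,49/2], descend [3, 6]
    N3 x:[9/2,35/2] y:[35/2,67/2] z:[10,30] -> hit [35/2,35/2] leaf, test {P0(miss), P7(miss), P8(miss)}
    N6 x:[43/2,49/2] y:[45/2,31] z:[8,27] -> hit [45/2,49/2] leaf, test {P3(miss), P4@t=24, P6(miss)}
  N5 x:[21/2,47/2] y:[31/2,67/2] z:[27,49] -> miss, prune

5 AABB tests over nodes [0, 1, 3, 6, 5]; 2 leaves entered; closest P4.

== RESULT ==
2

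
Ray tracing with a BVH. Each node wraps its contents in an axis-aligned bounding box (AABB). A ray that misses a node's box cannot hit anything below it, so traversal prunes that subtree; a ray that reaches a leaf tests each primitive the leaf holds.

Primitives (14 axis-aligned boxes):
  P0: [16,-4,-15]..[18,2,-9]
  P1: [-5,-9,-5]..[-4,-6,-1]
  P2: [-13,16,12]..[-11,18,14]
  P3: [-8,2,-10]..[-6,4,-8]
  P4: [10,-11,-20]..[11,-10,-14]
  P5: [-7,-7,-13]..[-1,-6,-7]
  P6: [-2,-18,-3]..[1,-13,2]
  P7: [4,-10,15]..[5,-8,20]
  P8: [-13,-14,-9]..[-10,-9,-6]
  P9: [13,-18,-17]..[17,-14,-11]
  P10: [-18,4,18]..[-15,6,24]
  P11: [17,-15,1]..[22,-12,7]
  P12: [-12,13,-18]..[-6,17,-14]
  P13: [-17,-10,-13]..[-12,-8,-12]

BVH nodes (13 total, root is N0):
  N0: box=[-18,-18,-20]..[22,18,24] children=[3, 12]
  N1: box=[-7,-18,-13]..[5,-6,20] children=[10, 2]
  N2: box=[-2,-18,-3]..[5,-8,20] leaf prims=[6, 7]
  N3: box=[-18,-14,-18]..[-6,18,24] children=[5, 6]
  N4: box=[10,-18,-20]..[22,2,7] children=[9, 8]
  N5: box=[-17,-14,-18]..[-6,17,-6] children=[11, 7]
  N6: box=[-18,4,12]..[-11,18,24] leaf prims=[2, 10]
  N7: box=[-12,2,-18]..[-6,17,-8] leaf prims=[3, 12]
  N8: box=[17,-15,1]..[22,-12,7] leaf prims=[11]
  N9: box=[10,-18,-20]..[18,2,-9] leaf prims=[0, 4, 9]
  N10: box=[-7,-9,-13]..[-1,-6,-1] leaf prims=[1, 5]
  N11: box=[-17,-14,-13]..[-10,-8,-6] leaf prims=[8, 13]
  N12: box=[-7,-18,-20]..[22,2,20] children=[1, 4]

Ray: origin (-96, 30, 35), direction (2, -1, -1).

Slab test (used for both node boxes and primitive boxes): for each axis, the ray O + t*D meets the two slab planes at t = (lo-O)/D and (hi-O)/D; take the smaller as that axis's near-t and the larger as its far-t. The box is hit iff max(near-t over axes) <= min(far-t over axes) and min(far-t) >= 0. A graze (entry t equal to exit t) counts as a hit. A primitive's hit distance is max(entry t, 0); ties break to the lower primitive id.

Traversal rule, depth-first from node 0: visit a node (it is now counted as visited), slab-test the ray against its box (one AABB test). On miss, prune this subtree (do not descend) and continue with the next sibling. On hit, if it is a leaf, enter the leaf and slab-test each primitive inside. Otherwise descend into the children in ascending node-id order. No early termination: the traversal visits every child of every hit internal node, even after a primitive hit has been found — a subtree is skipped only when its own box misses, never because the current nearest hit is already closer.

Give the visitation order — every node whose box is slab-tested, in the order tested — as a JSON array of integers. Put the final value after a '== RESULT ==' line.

Traverse from the root:
N0 x:[39,59] y:[12,48] z:[11,55] -> hit [39,48], descend [3, 12]
  N3 x:[39,45] y:[12,44] z:[11,53] -> hit [39,44], descend [5, 6]
    N5 x:[79/2,45] y:[13,44] z:[41,53] -> hit [41,44], descend [7, 11]
      N7 x:[42,45] y:[13,28] z:[43,53] -> miss, prune
      N11 x:[79/2,43] y:[38,44] z:[41,48] -> hit [41,43] leaf, test {P8@t=83/2, P13(miss)}
    N6 x:[39,85/2] y:[12,26] z:[11,23] -> miss, prune
  N12 x:[89/2,59] y:[28,48] z:[15,55] -> hit [89/2,48], descend [1, 4]
    N1 x:[89/2,101/2] y:[36,48] z:[15,48] -> hit [89/2,48], descend [2, 10]
      N2 x:[47,101/2] y:[38,48] z:[15,38] -> miss, prune
      N10 x:[89/2,95/2] y:[36,39] z:[36,48] -> miss, prune
    N4 x:[53,59] y:[28,48] z:[28,55] -> miss, prune

Visited [0, 3, 5, 7, 11, 6, 12, 1, 2, 10, 4]. Tests: 11 box, 1 leaf. Nearest: P8.

== RESULT ==
[0, 3, 5, 7, 11, 6, 12, 1, 2, 10, 4]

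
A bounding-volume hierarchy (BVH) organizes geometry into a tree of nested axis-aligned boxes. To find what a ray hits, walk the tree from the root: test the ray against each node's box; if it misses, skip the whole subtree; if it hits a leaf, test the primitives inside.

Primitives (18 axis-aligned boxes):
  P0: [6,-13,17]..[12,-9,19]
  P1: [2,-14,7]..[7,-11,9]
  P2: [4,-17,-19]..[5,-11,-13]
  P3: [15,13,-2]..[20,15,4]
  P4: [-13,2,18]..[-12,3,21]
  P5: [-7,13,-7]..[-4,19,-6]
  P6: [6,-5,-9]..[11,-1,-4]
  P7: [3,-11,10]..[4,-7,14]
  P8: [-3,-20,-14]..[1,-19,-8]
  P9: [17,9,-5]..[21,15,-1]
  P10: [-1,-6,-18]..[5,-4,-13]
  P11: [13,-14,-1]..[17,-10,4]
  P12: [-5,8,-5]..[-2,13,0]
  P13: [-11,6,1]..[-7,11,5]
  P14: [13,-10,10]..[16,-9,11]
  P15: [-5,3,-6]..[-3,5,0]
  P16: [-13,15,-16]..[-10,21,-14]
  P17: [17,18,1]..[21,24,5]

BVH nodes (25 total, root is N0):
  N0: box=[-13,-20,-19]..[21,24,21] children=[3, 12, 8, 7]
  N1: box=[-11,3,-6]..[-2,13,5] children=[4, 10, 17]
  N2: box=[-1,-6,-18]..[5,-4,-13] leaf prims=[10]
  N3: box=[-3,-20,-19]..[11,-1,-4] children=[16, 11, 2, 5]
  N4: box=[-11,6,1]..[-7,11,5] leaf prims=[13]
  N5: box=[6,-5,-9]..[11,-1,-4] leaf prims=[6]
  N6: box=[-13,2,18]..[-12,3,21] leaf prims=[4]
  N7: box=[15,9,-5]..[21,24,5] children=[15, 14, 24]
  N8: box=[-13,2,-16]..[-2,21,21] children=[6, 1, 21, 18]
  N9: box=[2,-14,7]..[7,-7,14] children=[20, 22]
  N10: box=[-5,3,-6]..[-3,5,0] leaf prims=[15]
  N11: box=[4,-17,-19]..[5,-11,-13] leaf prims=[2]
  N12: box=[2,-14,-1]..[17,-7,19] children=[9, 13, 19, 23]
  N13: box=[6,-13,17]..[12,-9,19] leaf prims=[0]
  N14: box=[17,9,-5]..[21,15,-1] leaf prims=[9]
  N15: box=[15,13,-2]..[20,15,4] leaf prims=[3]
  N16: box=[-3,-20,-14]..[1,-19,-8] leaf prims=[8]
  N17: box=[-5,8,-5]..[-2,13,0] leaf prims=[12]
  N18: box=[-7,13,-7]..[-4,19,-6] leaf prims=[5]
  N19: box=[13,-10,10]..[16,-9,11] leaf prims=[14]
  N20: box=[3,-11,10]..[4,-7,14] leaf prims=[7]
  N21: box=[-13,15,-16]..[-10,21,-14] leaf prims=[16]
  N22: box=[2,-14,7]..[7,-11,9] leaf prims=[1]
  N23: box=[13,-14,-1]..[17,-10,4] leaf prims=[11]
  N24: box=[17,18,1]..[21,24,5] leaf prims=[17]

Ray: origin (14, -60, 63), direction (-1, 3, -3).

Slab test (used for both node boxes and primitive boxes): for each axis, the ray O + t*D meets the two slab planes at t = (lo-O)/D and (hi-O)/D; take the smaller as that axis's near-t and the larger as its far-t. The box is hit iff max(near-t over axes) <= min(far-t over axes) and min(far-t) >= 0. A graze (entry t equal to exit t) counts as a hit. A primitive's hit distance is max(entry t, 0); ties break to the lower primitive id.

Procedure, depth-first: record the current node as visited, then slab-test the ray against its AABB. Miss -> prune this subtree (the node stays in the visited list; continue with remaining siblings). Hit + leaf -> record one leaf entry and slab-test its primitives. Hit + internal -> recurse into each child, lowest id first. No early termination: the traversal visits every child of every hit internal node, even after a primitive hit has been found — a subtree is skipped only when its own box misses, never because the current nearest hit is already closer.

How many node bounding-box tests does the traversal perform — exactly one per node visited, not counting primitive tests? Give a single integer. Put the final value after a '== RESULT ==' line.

Trace the traversal:
N0 x:[-7,27] y:[40/3,28] z:[14,82/3] -> hit [14,27], descend [3, 7, 8, 12]
  N3 x:[3,17] y:[40/3,59/3] z:[67/3,82/3] -> miss, prune
  N7 x:[-7,-1] y:[23,28] z:[58/3,68/3] -> miss, prune
  N8 x:[16,27] y:[62/3,27] z:[14,79/3] -> hit [62/3,79/3], descend [1, 6, 18, 21]
    N1 x:[16,25] y:[21,73/3] z:[58/3,23] -> hit [21,23], descend [4, 10, 17]
      N4 x:[21,25] y:[22,71/3] z:[58/3,62/3] -> miss, prune
      N10 x:[17,19] y:[21,65/3] z:[21,23] -> miss, prune
      N17 x:[16,19] y:[68/3,73/3] z:[21,68/3] -> miss, prune
    N6 x:[26,27] y:[62/3,21] z:[14,15] -> miss, prune
    N18 x:[18,21] y:[73/3,79/3] z:[23,70/3] -> miss, prune
    N21 x:[24,27] y:[25,27] z:[77/3,79/3] -> hit [77/3,79/3] leaf, test {P16@t=77/3}
  N12 x:[-3,12] y:[46/3,53/3] z:[44/3,64/3] -> miss, prune

order=[0, 3, 7, 8, 1, 4, 10, 17, 6, 18, 21, 12]  |boxes|=12  |leaves|=1  hit=P16

== RESULT ==
12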